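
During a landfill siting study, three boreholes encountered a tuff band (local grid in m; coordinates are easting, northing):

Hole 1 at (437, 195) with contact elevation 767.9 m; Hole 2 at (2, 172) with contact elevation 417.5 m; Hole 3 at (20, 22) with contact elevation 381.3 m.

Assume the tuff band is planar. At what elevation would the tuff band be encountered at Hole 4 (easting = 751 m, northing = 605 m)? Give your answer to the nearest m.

Two edge vectors: Hole 1→Hole 2 = (-435, -23, -350.4), Hole 1→Hole 3 = (-417, -173, -386.6).
Normal n = (Hole 1→Hole 2) × (Hole 1→Hole 3) = (-51727.4, -22054.2, 65664).
So ∂z/∂easting = −n_x/n_z = 0.78776 and ∂z/∂northing = −n_y/n_z = 0.33586.
Intercept c from Hole 1: 767.9 − 344.25 − 65.49 = 358.16.
At (751, 605): z = 591.6 + 203.2 + 358.16 = 1153.0 m.

1153 m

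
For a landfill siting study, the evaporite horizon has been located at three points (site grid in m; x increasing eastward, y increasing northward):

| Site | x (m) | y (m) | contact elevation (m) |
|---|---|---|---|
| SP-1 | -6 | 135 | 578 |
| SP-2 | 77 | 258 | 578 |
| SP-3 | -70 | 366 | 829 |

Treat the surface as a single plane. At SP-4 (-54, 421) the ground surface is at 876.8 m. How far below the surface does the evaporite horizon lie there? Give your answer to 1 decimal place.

23.7 m

Let the plane be z = a·x + b·y + c.
SP-2−SP-1: 83a + 123b = 0;  SP-3−SP-1: −64a + 231b = 251.
Solving gives a = −1.14154, b = 0.77031.
Then c = 578 − a·-6 − b·135 = 467.16.
At (-54, 421): z_contact = 61.64 + 324.30 + 467.16 = 853.10 m.
Depth below ground = 876.8 − 853.10 = 23.7 m.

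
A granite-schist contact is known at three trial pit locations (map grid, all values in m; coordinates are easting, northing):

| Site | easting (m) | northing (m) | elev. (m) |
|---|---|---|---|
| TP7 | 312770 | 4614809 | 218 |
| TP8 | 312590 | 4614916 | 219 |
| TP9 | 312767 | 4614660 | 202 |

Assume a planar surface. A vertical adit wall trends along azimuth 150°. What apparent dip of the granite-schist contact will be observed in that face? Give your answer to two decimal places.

Two edge vectors: TP7→TP8 = (-180, 107, 1), TP7→TP9 = (-3, -149, -16).
Normal n = (TP7→TP8) × (TP7→TP9) = (-1563, -2883, 27141).
So ∂z/∂easting = −n_x/n_z = 0.05759 and ∂z/∂northing = −n_y/n_z = 0.10622.
Unit vector along 150° is (sin 150°, cos 150°) = (0.5000, -0.8660).
Slope in that direction = a·(0.5000) + b·(-0.8660) = −0.06320.
Apparent dip = arctan|0.06320| = 3.62° (true dip is 6.9°, so apparent ≤ true as expected).

3.62°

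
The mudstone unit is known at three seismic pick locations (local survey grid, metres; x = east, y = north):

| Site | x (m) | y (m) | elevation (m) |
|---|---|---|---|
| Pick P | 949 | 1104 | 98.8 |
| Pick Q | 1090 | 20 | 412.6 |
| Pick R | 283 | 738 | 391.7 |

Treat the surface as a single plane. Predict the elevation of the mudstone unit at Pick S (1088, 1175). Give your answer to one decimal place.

Two edge vectors: Pick P→Pick Q = (141, -1084, 313.8), Pick P→Pick R = (-666, -366, 292.9).
Normal n = (Pick P→Pick Q) × (Pick P→Pick R) = (-202652.8, -250289.7, -773550).
So ∂z/∂x = −n_x/n_z = −0.261978 and ∂z/∂y = −n_y/n_z = −0.323560.
Intercept c from Pick P: 98.8 + 248.62 + 357.21 = 704.63.
At (1088, 1175): z = −285.0 − 380.2 + 704.63 = 39.4 m.

39.4 m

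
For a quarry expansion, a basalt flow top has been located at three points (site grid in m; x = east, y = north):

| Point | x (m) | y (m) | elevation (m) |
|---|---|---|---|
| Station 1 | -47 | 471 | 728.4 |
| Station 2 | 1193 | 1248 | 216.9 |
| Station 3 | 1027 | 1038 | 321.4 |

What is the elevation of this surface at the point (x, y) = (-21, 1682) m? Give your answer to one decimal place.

311.6 m

Let the plane be z = a·x + b·y + c.
Station 2−Station 1: 1240a + 777b = −511.5;  Station 3−Station 1: 1074a + 567b = −407.
Solving gives a = −0.199505, b = −0.339915.
Then c = 728.4 − a·-47 − b·471 = 879.12.
At (-21, 1682): z = 4.2 − 571.7 + 879.12 = 311.6 m.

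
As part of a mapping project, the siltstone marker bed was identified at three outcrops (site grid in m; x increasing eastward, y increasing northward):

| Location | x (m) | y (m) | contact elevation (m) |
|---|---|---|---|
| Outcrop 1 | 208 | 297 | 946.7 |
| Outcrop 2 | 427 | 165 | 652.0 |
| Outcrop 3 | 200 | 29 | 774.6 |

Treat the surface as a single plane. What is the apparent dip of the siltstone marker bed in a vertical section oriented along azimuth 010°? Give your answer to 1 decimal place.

Let the plane be z = a·x + b·y + c.
Outcrop 2−Outcrop 1: 219a − 132b = −294.7;  Outcrop 3−Outcrop 1: −8a − 268b = −172.1.
Solving gives a = −0.94166, b = 0.67027.
Unit vector along 010° is (sin 10°, cos 10°) = (0.1736, 0.9848).
Slope in that direction = a·(0.1736) + b·(0.9848) = 0.49657.
Apparent dip = arctan|0.49657| = 26.4° (true dip is 49.1°, so apparent ≤ true as expected).

26.4°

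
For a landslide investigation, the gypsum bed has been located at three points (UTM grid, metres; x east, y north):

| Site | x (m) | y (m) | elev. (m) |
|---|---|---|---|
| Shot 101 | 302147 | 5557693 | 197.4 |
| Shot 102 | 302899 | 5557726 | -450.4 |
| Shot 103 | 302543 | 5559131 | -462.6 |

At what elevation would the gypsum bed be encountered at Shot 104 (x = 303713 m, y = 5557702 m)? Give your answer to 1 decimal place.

Let the plane be z = a·x + b·y + c.
Shot 102−Shot 101: 752a + 33b = −647.8;  Shot 103−Shot 101: 396a + 1438b = −660.
Solving gives a = −0.851586247, b = −0.224458864.
Then c = 197.4 − a·302147 − b·5557693 = 1504975.09.
At (303713, 5557702): z = −258637.8 − 1247475.5 + 1504975.09 = -1138.2 m.

-1138.2 m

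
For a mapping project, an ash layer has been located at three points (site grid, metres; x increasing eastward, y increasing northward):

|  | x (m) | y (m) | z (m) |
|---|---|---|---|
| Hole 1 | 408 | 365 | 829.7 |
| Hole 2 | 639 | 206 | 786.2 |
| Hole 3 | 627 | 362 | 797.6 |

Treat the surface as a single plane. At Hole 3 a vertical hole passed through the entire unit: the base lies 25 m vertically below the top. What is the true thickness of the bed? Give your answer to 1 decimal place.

24.7 m

Let the plane be z = a·x + b·y + c.
Hole 2−Hole 1: 231a − 159b = −43.5;  Hole 3−Hole 1: 219a − 3b = −32.1.
Solving gives a = −0.14573, b = 0.06187.
|∇z| = √(a²+b²) = 0.15832, so dip δ = arctan(0.15832) = 9.00°.
True thickness = vertical thickness × cos δ = 25 × cos 9.00° = 24.7 m.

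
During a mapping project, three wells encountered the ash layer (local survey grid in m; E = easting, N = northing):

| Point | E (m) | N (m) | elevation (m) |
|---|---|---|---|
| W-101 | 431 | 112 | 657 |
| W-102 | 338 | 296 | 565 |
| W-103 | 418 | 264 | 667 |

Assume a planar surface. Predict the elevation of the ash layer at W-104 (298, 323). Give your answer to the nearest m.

516 m

Two edge vectors: W-101→W-102 = (-93, 184, -92), W-101→W-103 = (-13, 152, 10).
Normal n = (W-101→W-102) × (W-101→W-103) = (15824, 2126, -11744).
So ∂z/∂E = −n_x/n_z = 1.34741 and ∂z/∂N = −n_y/n_z = 0.18103.
Intercept c from W-101: 657 − 580.73 − 20.28 = 55.99.
At (298, 323): z = 401.5 + 58.5 + 55.99 = 516.0 m.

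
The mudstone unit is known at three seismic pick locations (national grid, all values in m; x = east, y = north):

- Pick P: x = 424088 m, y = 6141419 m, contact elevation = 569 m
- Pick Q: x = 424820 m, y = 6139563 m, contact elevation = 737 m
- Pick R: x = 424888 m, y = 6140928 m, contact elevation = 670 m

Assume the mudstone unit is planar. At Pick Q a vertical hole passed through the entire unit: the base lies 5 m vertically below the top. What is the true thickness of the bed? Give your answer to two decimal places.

Let the plane be z = a·x + b·y + c.
Pick Q−Pick P: 732a − 1856b = 168;  Pick R−Pick P: 800a − 491b = 101.
Solving gives a = 0.09327, b = −0.05373.
|∇z| = √(a²+b²) = 0.10764, so dip δ = arctan(0.10764) = 6.14°.
True thickness = vertical thickness × cos δ = 5 × cos 6.14° = 4.97 m.

4.97 m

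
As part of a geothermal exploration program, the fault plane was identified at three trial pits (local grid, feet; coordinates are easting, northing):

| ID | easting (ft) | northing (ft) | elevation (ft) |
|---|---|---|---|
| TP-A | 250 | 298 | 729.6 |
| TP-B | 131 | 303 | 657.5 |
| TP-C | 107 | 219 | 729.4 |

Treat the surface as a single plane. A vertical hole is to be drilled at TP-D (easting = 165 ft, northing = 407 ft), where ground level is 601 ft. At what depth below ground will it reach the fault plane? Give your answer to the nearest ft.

Two edge vectors: TP-A→TP-B = (-119, 5, -72.1), TP-A→TP-C = (-143, -79, -0.2).
Normal n = (TP-A→TP-B) × (TP-A→TP-C) = (-5696.9, 10286.5, 10116).
So ∂z/∂easting = −n_x/n_z = 0.56316 and ∂z/∂northing = −n_y/n_z = −1.01685.
Intercept c from TP-A: 729.6 − 140.79 + 303.02 = 891.83.
At (165, 407): z_contact = 92.9 − 413.9 + 891.83 = 570.9 ft.
Depth below ground = 601 − 570.9 = 30 ft.

30 ft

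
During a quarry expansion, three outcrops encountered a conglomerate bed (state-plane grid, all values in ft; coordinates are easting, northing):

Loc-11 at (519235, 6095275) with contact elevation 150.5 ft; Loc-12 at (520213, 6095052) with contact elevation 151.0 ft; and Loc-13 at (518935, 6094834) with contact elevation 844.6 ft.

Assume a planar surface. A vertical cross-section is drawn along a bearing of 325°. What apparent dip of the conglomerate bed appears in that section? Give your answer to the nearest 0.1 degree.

43.2°

Two edge vectors: Loc-11→Loc-12 = (978, -223, 0.5), Loc-11→Loc-13 = (-300, -441, 694.1).
Normal n = (Loc-11→Loc-12) × (Loc-11→Loc-13) = (-154563.8, -678979.8, -498198).
So ∂z/∂easting = −n_x/n_z = −0.31025 and ∂z/∂northing = −n_y/n_z = −1.36287.
Unit vector along 325° is (sin 325°, cos 325°) = (-0.5736, 0.8192).
Slope in that direction = a·(-0.5736) + b·(0.8192) = −0.93845.
Apparent dip = arctan|0.93845| = 43.2° (true dip is 54.4°, so apparent ≤ true as expected).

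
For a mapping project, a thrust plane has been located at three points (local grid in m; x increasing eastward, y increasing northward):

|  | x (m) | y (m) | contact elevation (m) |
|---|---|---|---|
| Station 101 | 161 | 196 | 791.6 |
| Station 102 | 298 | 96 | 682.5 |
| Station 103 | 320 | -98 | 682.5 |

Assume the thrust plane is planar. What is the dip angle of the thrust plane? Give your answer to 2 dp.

41.15°

Let the plane be z = a·x + b·y + c.
Station 102−Station 101: 137a − 100b = −109.1;  Station 103−Station 101: 159a − 294b = −109.1.
Solving gives a = −0.86822, b = −0.09846.
Gradient magnitude |∇z| = √(a² + b²) = √(0.75380 + 0.00969) = 0.87378.
True dip = arctan(0.87378) = 41.15°, dipping toward E (azimuth ≈ 084°).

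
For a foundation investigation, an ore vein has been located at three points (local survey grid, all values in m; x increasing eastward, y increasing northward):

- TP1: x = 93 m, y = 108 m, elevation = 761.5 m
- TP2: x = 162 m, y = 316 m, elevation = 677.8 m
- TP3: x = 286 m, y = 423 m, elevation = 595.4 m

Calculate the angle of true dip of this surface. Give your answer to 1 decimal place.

Two edge vectors: TP1→TP2 = (69, 208, -83.7), TP1→TP3 = (193, 315, -166.1).
Normal n = (TP1→TP2) × (TP1→TP3) = (-8183.3, -4693.2, -18409).
So ∂z/∂x = −n_x/n_z = −0.44453 and ∂z/∂y = −n_y/n_z = −0.25494.
Gradient magnitude |∇z| = √(a² + b²) = √(0.19760 + 0.06499) = 0.51244.
True dip = arctan(0.51244) = 27.1°, dipping toward ENE (azimuth ≈ 060°).

27.1°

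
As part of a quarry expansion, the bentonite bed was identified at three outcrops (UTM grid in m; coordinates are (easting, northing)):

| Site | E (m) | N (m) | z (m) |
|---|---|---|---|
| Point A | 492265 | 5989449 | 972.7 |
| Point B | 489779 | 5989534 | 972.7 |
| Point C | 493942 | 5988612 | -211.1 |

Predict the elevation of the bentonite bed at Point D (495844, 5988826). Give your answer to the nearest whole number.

Let the plane be z = a·E + b·N + c.
Point B−Point A: −2486a + 85b = 0;  Point C−Point A: 1677a − 837b = −1183.8.
Solving gives a = 0.05191470, b = 1.51835240.
Then c = 972.7 − a·492265 − b·5989449 = −9118677.35.
At (495844, 5988826): z = 25741.6 + 9093148.3 − 9118677.35 = 212.6 m.

213 m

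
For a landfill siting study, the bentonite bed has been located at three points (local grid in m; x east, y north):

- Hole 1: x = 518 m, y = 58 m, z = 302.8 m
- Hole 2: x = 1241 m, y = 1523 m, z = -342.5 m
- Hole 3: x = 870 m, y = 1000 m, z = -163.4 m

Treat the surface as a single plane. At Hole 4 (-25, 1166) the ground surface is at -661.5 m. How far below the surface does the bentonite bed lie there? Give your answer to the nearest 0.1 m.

18.7 m

Two edge vectors: Hole 1→Hole 2 = (723, 1465, -645.3), Hole 1→Hole 3 = (352, 942, -466.2).
Normal n = (Hole 1→Hole 2) × (Hole 1→Hole 3) = (-75110.4, 109917, 165386).
So ∂z/∂x = −n_x/n_z = 0.454152 and ∂z/∂y = −n_y/n_z = −0.664609.
Intercept c from Hole 1: 302.8 − 235.25 + 38.55 = 106.10.
At (-25, 1166): z_contact = −11.35 − 774.93 + 106.10 = -680.19 m.
Depth below ground = -661.5 − (-680.19) = 18.7 m.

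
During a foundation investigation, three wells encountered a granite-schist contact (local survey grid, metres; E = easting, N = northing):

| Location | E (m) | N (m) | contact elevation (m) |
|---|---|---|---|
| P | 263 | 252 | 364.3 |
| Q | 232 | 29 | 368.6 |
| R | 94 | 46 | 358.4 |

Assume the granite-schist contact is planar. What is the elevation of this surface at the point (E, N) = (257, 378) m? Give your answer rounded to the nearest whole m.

360 m

Let the plane be z = a·E + b·N + c.
Q−P: −31a − 223b = 4.3;  R−P: −169a − 206b = −5.9.
Solving gives a = 0.07033, b = −0.02906.
Then c = 364.3 − a·263 − b·252 = 353.13.
At (257, 378): z = 18.1 − 11.0 + 353.13 = 360.2 m.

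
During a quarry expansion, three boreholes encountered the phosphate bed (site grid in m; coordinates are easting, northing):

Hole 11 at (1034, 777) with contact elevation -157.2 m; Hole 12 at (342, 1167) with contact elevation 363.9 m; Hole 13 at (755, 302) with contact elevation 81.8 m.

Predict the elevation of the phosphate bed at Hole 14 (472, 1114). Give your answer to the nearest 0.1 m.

Let the plane be z = a·easting + b·northing + c.
Hole 12−Hole 11: −692a + 390b = 521.1;  Hole 13−Hole 11: −279a − 475b = 239.
Solving gives a = −0.778799, b = −0.045716.
Then c = -157.2 − a·1034 − b·777 = 683.60.
At (472, 1114): z = −367.6 − 50.9 + 683.60 = 265.1 m.

265.1 m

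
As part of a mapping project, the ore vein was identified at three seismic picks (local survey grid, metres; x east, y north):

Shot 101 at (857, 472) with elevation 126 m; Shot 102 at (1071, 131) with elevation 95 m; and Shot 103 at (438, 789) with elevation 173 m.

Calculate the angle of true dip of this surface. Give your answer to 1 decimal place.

5.2°

Two edge vectors: Shot 101→Shot 102 = (214, -341, -31), Shot 101→Shot 103 = (-419, 317, 47).
Normal n = (Shot 101→Shot 102) × (Shot 101→Shot 103) = (-6200, 2931, -75041).
So ∂z/∂x = −n_x/n_z = −0.08262 and ∂z/∂y = −n_y/n_z = 0.03906.
Gradient magnitude |∇z| = √(a² + b²) = √(0.00683 + 0.00153) = 0.09139.
True dip = arctan(0.09139) = 5.2°, dipping toward ESE (azimuth ≈ 115°).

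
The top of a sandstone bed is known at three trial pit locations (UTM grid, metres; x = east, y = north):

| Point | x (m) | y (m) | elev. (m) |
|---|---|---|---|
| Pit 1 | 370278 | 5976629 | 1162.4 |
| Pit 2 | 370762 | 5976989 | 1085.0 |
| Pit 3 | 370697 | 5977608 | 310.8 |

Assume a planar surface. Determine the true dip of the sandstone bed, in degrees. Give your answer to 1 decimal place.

Two edge vectors: Pit 1→Pit 2 = (484, 360, -77.4), Pit 1→Pit 3 = (419, 979, -851.6).
Normal n = (Pit 1→Pit 2) × (Pit 1→Pit 3) = (-230801.4, 379743.8, 322996).
So ∂z/∂x = −n_x/n_z = 0.71456 and ∂z/∂y = −n_y/n_z = −1.17569.
Gradient magnitude |∇z| = √(a² + b²) = √(0.51060 + 1.38225) = 1.37581.
True dip = arctan(1.37581) = 54.0°, dipping toward NNW (azimuth ≈ 329°).

54.0°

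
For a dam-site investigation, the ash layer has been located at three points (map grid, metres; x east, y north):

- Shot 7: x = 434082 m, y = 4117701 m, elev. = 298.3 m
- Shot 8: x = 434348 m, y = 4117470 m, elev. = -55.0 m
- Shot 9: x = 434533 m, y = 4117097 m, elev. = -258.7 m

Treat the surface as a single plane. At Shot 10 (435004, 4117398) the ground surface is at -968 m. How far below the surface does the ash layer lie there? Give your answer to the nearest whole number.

Two edge vectors: Shot 7→Shot 8 = (266, -231, -353.3), Shot 7→Shot 9 = (451, -604, -557).
Normal n = (Shot 7→Shot 8) × (Shot 7→Shot 9) = (-84726.2, -11176.3, -56483).
So ∂z/∂x = −n_x/n_z = −1.50003010 and ∂z/∂y = −n_y/n_z = −0.19787016.
Intercept c from Shot 7: 298.3 + 651136.06 + 814770.14 = 1466204.50.
At (435004, 4117398): z_contact = −652519.1 − 814710.2 + 1466204.50 = -1024.8 m.
Depth below ground = -968 − (-1024.8) = 57 m.

57 m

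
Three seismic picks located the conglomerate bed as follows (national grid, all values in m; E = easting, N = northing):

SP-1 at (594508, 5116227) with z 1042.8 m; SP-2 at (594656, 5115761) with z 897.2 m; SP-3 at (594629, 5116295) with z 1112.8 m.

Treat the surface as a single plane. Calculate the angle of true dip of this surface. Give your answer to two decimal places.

28.47°

Two edge vectors: SP-1→SP-2 = (148, -466, -145.6), SP-1→SP-3 = (121, 68, 70).
Normal n = (SP-1→SP-2) × (SP-1→SP-3) = (-22719.2, -27977.6, 66450).
So ∂z/∂E = −n_x/n_z = 0.34190 and ∂z/∂N = −n_y/n_z = 0.42103.
Gradient magnitude |∇z| = √(a² + b²) = √(0.11690 + 0.17727) = 0.54237.
True dip = arctan(0.54237) = 28.47°, dipping toward SW (azimuth ≈ 219°).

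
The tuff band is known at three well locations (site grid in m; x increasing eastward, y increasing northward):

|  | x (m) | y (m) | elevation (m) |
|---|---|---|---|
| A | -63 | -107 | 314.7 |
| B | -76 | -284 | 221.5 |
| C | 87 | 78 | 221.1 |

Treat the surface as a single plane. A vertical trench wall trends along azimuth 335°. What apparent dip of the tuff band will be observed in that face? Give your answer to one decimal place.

Let the plane be z = a·x + b·y + c.
B−A: −13a − 177b = −93.2;  C−A: 150a + 185b = −93.6.
Solving gives a = −1.40026, b = 0.62940.
Unit vector along 335° is (sin 335°, cos 335°) = (-0.4226, 0.9063).
Slope in that direction = a·(-0.4226) + b·(0.9063) = 1.16220.
Apparent dip = arctan|1.16220| = 49.3° (true dip is 56.9°, so apparent ≤ true as expected).

49.3°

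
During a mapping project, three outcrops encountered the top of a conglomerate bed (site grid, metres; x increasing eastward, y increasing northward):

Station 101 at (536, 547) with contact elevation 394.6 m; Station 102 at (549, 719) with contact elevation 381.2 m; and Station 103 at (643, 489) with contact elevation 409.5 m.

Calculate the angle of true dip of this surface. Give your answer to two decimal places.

7.19°

Let the plane be z = a·x + b·y + c.
Station 102−Station 101: 13a + 172b = −13.4;  Station 103−Station 101: 107a − 58b = 14.9.
Solving gives a = 0.09320, b = −0.08495.
Gradient magnitude |∇z| = √(a² + b²) = √(0.00869 + 0.00722) = 0.12611.
True dip = arctan(0.12611) = 7.19°, dipping toward NW (azimuth ≈ 312°).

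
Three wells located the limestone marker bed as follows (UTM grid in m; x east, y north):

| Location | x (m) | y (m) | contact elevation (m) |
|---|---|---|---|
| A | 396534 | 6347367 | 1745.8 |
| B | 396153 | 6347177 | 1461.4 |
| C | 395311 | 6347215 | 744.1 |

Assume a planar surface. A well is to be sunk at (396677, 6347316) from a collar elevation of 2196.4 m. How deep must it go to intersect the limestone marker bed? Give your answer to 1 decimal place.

320.1 m

Let the plane be z = a·x + b·y + c.
B−A: −381a − 190b = −284.4;  C−A: −1223a − 152b = −1001.7.
Solving gives a = 0.843149641, b = −0.193894806.
Then c = 1745.8 − a·396534 − b·6347367 = 898129.79.
At (396677, 6347316): z_contact = 334458.07 − 1230711.60 + 898129.79 = 1876.26 m.
Depth below ground = 2196.4 − 1876.26 = 320.1 m.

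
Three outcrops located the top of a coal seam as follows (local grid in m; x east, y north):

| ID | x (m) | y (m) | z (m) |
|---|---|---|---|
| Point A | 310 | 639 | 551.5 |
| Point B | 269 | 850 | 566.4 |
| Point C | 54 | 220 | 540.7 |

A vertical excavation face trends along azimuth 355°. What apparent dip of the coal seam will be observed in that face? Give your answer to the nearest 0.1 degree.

Two edge vectors: Point A→Point B = (-41, 211, 14.9), Point A→Point C = (-256, -419, -10.8).
Normal n = (Point A→Point B) × (Point A→Point C) = (3964.3, -4257.2, 71195).
So ∂z/∂x = −n_x/n_z = −0.05568 and ∂z/∂y = −n_y/n_z = 0.05980.
Unit vector along 355° is (sin 355°, cos 355°) = (-0.0872, 0.9962).
Slope in that direction = a·(-0.0872) + b·(0.9962) = 0.06442.
Apparent dip = arctan|0.06442| = 3.7° (true dip is 4.7°, so apparent ≤ true as expected).

3.7°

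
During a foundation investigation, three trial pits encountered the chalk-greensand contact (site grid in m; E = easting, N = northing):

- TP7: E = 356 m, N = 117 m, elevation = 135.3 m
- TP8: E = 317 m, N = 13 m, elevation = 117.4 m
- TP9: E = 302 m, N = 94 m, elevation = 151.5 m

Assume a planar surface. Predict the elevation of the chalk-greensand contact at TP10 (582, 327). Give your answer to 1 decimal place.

106.0 m

Let the plane be z = a·E + b·N + c.
TP8−TP7: −39a − 104b = −17.9;  TP9−TP7: −54a − 23b = 16.2.
Solving gives a = −0.44427, b = 0.33872.
Then c = 135.3 − a·356 − b·117 = 253.83.
At (582, 327): z = −258.6 + 110.8 + 253.83 = 106.0 m.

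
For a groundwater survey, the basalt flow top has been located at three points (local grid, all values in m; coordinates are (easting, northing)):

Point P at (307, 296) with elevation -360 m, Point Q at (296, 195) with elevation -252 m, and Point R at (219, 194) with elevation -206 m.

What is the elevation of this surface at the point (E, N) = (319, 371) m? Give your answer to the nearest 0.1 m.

-442.4 m

Let the plane be z = a·E + b·N + c.
Point Q−Point P: −11a − 101b = 108;  Point R−Point P: −88a − 102b = 154.
Solving gives a = −0.58434, b = −1.00567.
Then c = -360 − a·307 − b·296 = 117.07.
At (319, 371): z = −186.4 − 373.1 + 117.07 = -442.4 m.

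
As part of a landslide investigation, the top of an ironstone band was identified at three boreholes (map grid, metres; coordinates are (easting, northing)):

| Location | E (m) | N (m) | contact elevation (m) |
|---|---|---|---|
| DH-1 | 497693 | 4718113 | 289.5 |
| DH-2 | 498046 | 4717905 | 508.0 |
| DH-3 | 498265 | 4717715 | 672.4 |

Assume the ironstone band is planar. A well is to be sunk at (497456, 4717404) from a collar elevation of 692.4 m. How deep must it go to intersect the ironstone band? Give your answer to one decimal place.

148.0 m

Two edge vectors: DH-1→DH-2 = (353, -208, 218.5), DH-1→DH-3 = (572, -398, 382.9).
Normal n = (DH-1→DH-2) × (DH-1→DH-3) = (7319.8, -10181.7, -21518).
So ∂z/∂E = −n_x/n_z = 0.340171020 and ∂z/∂N = −n_y/n_z = −0.473171298.
Intercept c from DH-1: 289.5 − 169300.74 + 2232475.65 = 2063464.42.
At (497456, 4717404): z_contact = 169220.11 − 2232140.18 + 2063464.42 = 544.36 m.
Depth below ground = 692.4 − 544.36 = 148.0 m.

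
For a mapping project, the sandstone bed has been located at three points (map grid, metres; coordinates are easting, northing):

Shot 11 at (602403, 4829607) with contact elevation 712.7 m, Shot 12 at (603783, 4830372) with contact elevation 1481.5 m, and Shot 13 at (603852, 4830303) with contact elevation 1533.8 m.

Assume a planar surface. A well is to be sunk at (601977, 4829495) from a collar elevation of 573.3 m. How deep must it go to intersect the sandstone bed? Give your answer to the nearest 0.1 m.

114.0 m

Let the plane be z = a·easting + b·northing + c.
Shot 12−Shot 11: 1380a + 765b = 768.8;  Shot 13−Shot 11: 1449a + 696b = 821.1.
Solving gives a = 0.628740245, b = −0.129230769.
Then c = 712.7 − a·602403 − b·4829607 = 246091.52.
At (601977, 4829495): z_contact = 378487.17 − 624119.35 + 246091.52 = 459.33 m.
Depth below ground = 573.3 − 459.33 = 114.0 m.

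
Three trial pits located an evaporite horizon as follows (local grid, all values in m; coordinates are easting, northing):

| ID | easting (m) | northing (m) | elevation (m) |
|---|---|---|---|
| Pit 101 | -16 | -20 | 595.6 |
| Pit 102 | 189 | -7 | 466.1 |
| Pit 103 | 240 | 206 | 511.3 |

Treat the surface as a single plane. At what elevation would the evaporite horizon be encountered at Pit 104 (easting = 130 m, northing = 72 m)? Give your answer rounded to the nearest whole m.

534 m

Let the plane be z = a·easting + b·northing + c.
Pit 102−Pit 101: 205a + 13b = −129.5;  Pit 103−Pit 101: 256a + 226b = −84.3.
Solving gives a = −0.65511, b = 0.36906.
Then c = 595.6 − a·-16 − b·-20 = 592.50.
At (130, 72): z = −85.2 + 26.6 + 592.50 = 533.9 m.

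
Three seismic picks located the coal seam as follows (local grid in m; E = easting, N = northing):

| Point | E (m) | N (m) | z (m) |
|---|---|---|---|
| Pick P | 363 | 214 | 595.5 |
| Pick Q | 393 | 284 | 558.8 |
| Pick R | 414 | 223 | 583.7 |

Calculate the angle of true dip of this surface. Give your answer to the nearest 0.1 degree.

25.8°

Let the plane be z = a·E + b·N + c.
Pick Q−Pick P: 30a + 70b = −36.7;  Pick R−Pick P: 51a + 9b = −11.8.
Solving gives a = −0.15021, b = −0.45991.
Gradient magnitude |∇z| = √(a² + b²) = √(0.02256 + 0.21152) = 0.48382.
True dip = arctan(0.48382) = 25.8°, dipping toward NNE (azimuth ≈ 018°).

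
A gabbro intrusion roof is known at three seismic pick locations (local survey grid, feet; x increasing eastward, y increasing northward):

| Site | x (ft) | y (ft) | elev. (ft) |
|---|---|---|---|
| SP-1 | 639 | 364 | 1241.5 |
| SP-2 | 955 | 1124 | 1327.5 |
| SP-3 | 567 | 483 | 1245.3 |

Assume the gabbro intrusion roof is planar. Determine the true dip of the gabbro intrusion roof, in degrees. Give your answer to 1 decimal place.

Let the plane be z = a·x + b·y + c.
SP-2−SP-1: 316a + 760b = 86;  SP-3−SP-1: −72a + 119b = 3.8.
Solving gives a = 0.07957, b = 0.08007.
Gradient magnitude |∇z| = √(a² + b²) = √(0.00633 + 0.00641) = 0.11288.
True dip = arctan(0.11288) = 6.4°, dipping toward SW (azimuth ≈ 225°).

6.4°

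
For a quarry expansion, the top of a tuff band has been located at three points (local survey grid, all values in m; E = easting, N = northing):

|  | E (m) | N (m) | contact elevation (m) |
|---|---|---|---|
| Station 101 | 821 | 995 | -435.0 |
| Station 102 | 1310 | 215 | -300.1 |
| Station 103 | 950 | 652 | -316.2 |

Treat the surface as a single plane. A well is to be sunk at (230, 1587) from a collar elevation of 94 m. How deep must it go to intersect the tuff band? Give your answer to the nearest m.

479 m

Two edge vectors: Station 101→Station 102 = (489, -780, 134.9), Station 101→Station 103 = (129, -343, 118.8).
Normal n = (Station 101→Station 102) × (Station 101→Station 103) = (-46393.3, -40691.1, -67107).
So ∂z/∂E = −n_x/n_z = −0.69133 and ∂z/∂N = −n_y/n_z = −0.60636.
Intercept c from Station 101: -435 + 567.58 + 603.33 = 735.91.
At (230, 1587): z_contact = −159.0 − 962.3 + 735.91 = -385.4 m.
Depth below ground = 94 − (-385.4) = 479 m.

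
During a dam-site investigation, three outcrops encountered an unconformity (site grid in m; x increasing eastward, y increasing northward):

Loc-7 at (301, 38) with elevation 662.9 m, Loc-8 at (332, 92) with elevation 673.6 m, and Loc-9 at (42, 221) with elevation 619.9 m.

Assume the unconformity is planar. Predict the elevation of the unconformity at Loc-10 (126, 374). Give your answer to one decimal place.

649.4 m

Let the plane be z = a·x + b·y + c.
Loc-8−Loc-7: 31a + 54b = 10.7;  Loc-9−Loc-7: −259a + 183b = −43.
Solving gives a = 0.21772, b = 0.07316.
Then c = 662.9 − a·301 − b·38 = 594.59.
At (126, 374): z = 27.4 + 27.4 + 594.59 = 649.4 m.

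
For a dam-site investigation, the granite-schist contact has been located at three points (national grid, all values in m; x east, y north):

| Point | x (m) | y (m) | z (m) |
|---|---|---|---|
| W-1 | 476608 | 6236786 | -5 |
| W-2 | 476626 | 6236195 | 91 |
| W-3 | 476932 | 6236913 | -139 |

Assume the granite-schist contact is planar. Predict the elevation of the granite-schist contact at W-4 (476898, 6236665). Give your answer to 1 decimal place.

-84.3 m

Let the plane be z = a·x + b·y + c.
W-2−W-1: 18a − 591b = 96;  W-3−W-1: 324a + 127b = −134.
Solving gives a = −0.345781081, b = −0.172967952.
Then c = -5 − a·476608 − b·6236786 = 1243561.13.
At (476898, 6236665): z = −164902.3 − 1078743.2 + 1243561.13 = -84.3 m.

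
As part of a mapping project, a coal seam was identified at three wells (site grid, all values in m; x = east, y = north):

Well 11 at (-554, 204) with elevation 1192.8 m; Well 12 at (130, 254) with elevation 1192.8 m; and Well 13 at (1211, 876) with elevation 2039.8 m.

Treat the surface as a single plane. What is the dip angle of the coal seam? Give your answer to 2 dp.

Let the plane be z = a·x + b·y + c.
Well 12−Well 11: 684a + 50b = 0;  Well 13−Well 11: 1765a + 672b = 847.
Solving gives a = −0.11403, b = 1.55991.
Gradient magnitude |∇z| = √(a² + b²) = √(0.01300 + 2.43332) = 1.56407.
True dip = arctan(1.56407) = 57.41°, dipping toward S (azimuth ≈ 176°).

57.41°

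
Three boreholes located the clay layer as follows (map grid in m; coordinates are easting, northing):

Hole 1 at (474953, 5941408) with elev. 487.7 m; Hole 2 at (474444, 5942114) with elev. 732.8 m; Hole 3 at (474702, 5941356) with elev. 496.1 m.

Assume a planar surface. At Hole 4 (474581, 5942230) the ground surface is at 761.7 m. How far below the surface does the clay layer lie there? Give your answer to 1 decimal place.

8.9 m

Let the plane be z = a·easting + b·northing + c.
Hole 2−Hole 1: −509a + 706b = 245.1;  Hole 3−Hole 1: −251a − 52b = 8.4.
Solving gives a = −0.091693589, b = 0.281059438.
Then c = 487.7 − a·474953 − b·5941408 = −1625850.95.
At (474581, 5942230): z_contact = −43516.04 + 1670119.82 − 1625850.95 = 752.84 m.
Depth below ground = 761.7 − 752.84 = 8.9 m.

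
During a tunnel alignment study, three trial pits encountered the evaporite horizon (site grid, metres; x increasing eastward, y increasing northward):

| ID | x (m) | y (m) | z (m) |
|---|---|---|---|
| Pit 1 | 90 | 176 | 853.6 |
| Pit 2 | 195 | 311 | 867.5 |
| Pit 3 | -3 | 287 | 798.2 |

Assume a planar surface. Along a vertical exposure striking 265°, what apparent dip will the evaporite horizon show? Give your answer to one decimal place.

Two edge vectors: Pit 1→Pit 2 = (105, 135, 13.9), Pit 1→Pit 3 = (-93, 111, -55.4).
Normal n = (Pit 1→Pit 2) × (Pit 1→Pit 3) = (-9021.9, 4524.3, 24210).
So ∂z/∂x = −n_x/n_z = 0.37265 and ∂z/∂y = −n_y/n_z = −0.18688.
Unit vector along 265° is (sin 265°, cos 265°) = (-0.9962, -0.0872).
Slope in that direction = a·(-0.9962) + b·(-0.0872) = −0.35495.
Apparent dip = arctan|0.35495| = 19.5° (true dip is 22.6°, so apparent ≤ true as expected).

19.5°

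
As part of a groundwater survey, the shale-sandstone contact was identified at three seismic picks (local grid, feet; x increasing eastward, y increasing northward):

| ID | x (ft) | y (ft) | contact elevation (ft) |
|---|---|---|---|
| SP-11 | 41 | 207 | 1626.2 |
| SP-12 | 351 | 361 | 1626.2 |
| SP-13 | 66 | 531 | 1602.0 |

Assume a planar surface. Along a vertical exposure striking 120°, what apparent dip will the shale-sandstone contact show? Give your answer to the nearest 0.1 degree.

Two edge vectors: SP-11→SP-12 = (310, 154, 0), SP-11→SP-13 = (25, 324, -24.2).
Normal n = (SP-11→SP-12) × (SP-11→SP-13) = (-3726.8, 7502, 96590).
So ∂z/∂x = −n_x/n_z = 0.03858 and ∂z/∂y = −n_y/n_z = −0.07767.
Unit vector along 120° is (sin 120°, cos 120°) = (0.8660, -0.5000).
Slope in that direction = a·(0.8660) + b·(-0.5000) = 0.07225.
Apparent dip = arctan|0.07225| = 4.1° (true dip is 5.0°, so apparent ≤ true as expected).

4.1°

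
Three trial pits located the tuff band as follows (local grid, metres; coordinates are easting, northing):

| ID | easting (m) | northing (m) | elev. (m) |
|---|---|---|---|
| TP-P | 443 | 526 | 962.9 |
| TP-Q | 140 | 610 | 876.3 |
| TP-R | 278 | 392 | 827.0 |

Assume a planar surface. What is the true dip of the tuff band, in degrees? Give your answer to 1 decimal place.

33.0°

Two edge vectors: TP-P→TP-Q = (-303, 84, -86.6), TP-P→TP-R = (-165, -134, -135.9).
Normal n = (TP-P→TP-Q) × (TP-P→TP-R) = (-23020, -26888.7, 54462).
So ∂z/∂easting = −n_x/n_z = 0.42268 and ∂z/∂northing = −n_y/n_z = 0.49371.
Gradient magnitude |∇z| = √(a² + b²) = √(0.17866 + 0.24375) = 0.64993.
True dip = arctan(0.64993) = 33.0°, dipping toward SW (azimuth ≈ 221°).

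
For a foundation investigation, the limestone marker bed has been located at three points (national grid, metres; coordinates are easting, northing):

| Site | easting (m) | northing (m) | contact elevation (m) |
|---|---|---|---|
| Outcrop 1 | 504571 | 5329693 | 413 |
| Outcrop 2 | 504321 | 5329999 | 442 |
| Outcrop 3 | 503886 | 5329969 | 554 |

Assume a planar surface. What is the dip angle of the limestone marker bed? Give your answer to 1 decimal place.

15.3°

Let the plane be z = a·easting + b·northing + c.
Outcrop 2−Outcrop 1: −250a + 306b = 29;  Outcrop 3−Outcrop 1: −685a + 276b = 141.
Solving gives a = −0.24993, b = −0.10942.
Gradient magnitude |∇z| = √(a² + b²) = √(0.06246 + 0.01197) = 0.27283.
True dip = arctan(0.27283) = 15.3°, dipping toward ENE (azimuth ≈ 066°).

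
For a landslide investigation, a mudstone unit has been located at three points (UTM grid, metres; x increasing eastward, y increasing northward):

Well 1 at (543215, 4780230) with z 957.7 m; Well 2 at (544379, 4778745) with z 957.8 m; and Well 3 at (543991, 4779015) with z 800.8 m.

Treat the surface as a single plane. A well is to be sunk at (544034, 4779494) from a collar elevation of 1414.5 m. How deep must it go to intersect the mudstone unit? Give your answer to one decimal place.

Two edge vectors: Well 1→Well 2 = (1164, -1485, 0.1), Well 1→Well 3 = (776, -1215, -156.9).
Normal n = (Well 1→Well 2) × (Well 1→Well 3) = (233118, 182709.2, -261900).
So ∂z/∂x = −n_x/n_z = 0.890103093 and ∂z/∂y = −n_y/n_z = 0.697629630.
Intercept c from Well 1: 957.7 − 483517.35 − 3334830.08 = −3817389.74.
At (544034, 4779494): z_contact = 484246.35 + 3334316.63 − 3817389.74 = 1173.24 m.
Depth below ground = 1414.5 − 1173.24 = 241.3 m.

241.3 m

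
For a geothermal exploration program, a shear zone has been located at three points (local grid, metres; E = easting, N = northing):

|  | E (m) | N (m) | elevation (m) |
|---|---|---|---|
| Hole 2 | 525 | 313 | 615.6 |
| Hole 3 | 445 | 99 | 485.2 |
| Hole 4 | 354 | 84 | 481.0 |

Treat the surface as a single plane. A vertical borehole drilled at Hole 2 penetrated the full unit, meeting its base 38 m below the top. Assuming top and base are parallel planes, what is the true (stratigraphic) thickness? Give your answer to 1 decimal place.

32.1 m

Let the plane be z = a·E + b·N + c.
Hole 3−Hole 2: −80a − 214b = −130.4;  Hole 4−Hole 2: −171a − 229b = −134.6.
Solving gives a = −0.05785, b = 0.63097.
|∇z| = √(a²+b²) = 0.63362, so dip δ = arctan(0.63362) = 32.36°.
True thickness = vertical thickness × cos δ = 38 × cos 32.36° = 32.1 m.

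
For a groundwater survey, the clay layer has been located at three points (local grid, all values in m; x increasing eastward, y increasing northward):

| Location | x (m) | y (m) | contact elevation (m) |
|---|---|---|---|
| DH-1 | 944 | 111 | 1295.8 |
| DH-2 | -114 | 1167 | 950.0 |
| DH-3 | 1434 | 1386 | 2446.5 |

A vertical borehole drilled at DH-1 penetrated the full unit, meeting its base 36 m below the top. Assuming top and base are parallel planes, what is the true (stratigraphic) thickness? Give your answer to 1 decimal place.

Two edge vectors: DH-1→DH-2 = (-1058, 1056, -345.8), DH-1→DH-3 = (490, 1275, 1150.7).
Normal n = (DH-1→DH-2) × (DH-1→DH-3) = (1656034.2, 1047998.6, -1866390).
So ∂z/∂x = −n_x/n_z = 0.88729 and ∂z/∂y = −n_y/n_z = 0.56151.
|∇z| = √(a²+b²) = 1.05004, so dip δ = arctan(1.05004) = 46.40°.
True thickness = vertical thickness × cos δ = 36 × cos 46.40° = 24.8 m.

24.8 m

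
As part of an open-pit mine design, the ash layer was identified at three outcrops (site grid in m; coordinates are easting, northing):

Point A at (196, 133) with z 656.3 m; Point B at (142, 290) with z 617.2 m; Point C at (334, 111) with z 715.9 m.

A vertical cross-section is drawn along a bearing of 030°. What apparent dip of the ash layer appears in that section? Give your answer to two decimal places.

Let the plane be z = a·easting + b·northing + c.
Point B−Point A: −54a + 157b = −39.1;  Point C−Point A: 138a − 22b = 59.6.
Solving gives a = 0.41493, b = −0.10633.
Unit vector along 030° is (sin 30°, cos 30°) = (0.5000, 0.8660).
Slope in that direction = a·(0.5000) + b·(0.8660) = 0.11538.
Apparent dip = arctan|0.11538| = 6.58° (true dip is 23.2°, so apparent ≤ true as expected).

6.58°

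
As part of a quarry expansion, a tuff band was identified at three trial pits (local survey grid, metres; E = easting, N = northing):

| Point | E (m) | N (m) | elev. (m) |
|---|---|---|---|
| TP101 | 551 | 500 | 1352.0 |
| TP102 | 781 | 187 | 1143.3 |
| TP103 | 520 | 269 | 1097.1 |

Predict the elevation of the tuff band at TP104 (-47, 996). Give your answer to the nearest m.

1565 m

Let the plane be z = a·E + b·N + c.
TP102−TP101: 230a − 313b = −208.7;  TP103−TP101: −31a − 231b = −254.9.
Solving gives a = 0.50251, b = 1.03603.
Then c = 1352 − a·551 − b·500 = 557.11.
At (-47, 996): z = −23.6 + 1031.9 + 557.11 = 1565.4 m.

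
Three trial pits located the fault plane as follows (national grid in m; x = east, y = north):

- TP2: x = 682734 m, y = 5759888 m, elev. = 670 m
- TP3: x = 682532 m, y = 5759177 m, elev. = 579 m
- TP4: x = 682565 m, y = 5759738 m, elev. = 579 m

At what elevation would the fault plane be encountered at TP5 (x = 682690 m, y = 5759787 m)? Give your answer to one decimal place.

Two edge vectors: TP2→TP3 = (-202, -711, -91), TP2→TP4 = (-169, -150, -91).
Normal n = (TP2→TP3) × (TP2→TP4) = (51051, -3003, -89859).
So ∂z/∂x = −n_x/n_z = 0.568123393 and ∂z/∂y = −n_y/n_z = −0.033419023.
Intercept c from TP2: 670 − 387877.16 + 192489.83 = −194717.33.
At (682690, 5759787): z = 387852.2 − 192486.5 − 194717.33 = 648.4 m.

648.4 m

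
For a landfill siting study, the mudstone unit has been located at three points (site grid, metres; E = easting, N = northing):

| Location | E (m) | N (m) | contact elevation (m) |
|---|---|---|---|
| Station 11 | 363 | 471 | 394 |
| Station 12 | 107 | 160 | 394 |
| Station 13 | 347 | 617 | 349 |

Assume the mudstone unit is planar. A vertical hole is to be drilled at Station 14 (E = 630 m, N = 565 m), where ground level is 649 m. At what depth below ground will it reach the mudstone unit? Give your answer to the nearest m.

Let the plane be z = a·E + b·N + c.
Station 12−Station 11: −256a − 311b = 0;  Station 13−Station 11: −16a + 146b = −45.
Solving gives a = 0.33044, b = −0.27201.
Then c = 394 − a·363 − b·471 = 402.16.
At (630, 565): z_contact = 208.2 − 153.7 + 402.16 = 456.7 m.
Depth below ground = 649 − 456.7 = 192 m.

192 m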